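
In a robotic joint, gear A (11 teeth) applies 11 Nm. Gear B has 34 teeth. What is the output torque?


Given: N1 = 11, N2 = 34, T1 = 11 Nm
Using T2/T1 = N2/N1
T2 = T1 * N2 / N1
T2 = 11 * 34 / 11
T2 = 374 / 11
T2 = 34 Nm

34 Nm


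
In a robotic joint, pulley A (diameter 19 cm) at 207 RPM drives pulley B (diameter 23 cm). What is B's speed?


Given: D1 = 19 cm, w1 = 207 RPM, D2 = 23 cm
Using D1*w1 = D2*w2
w2 = D1*w1 / D2
w2 = 19*207 / 23
w2 = 3933 / 23
w2 = 171 RPM

171 RPM


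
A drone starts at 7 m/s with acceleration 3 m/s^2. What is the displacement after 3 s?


Given: v0 = 7 m/s, a = 3 m/s^2, t = 3 s
Using s = v0*t + (1/2)*a*t^2
s = 7*3 + (1/2)*3*3^2
s = 21 + (1/2)*27
s = 21 + 27/2
s = 69/2

69/2 m


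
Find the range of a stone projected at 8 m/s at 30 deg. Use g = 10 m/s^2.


Given: v0 = 8 m/s, theta = 30 deg, g = 10 m/s^2
sin(2*30) = sin(60) = sqrt(3)/2
Using R = v0^2 * sin(2*theta) / g
R = 8^2 * (sqrt(3)/2) / 10
R = 64 * sqrt(3) / 20
R = 16/5*sqrt(3) m

16/5*sqrt(3) m


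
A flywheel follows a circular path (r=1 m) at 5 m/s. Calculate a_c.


Given: v = 5 m/s, r = 1 m
Using a_c = v^2 / r
a_c = 5^2 / 1
a_c = 25 / 1
a_c = 25 m/s^2

25 m/s^2


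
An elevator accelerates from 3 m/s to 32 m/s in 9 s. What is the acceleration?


Given: initial velocity v0 = 3 m/s, final velocity v = 32 m/s, time t = 9 s
Using a = (v - v0) / t
a = (32 - 3) / 9
a = 29 / 9
a = 29/9 m/s^2

29/9 m/s^2


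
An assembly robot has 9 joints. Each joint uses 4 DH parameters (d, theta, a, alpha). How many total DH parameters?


Given: 9 joints, 4 DH parameters per joint (d, theta, a, alpha)
Total DH parameters = number_of_joints * 4
Total = 9 * 4
Total = 36

36


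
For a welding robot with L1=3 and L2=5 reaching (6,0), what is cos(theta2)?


Given: L1 = 3, L2 = 5, target (x, y) = (6, 0)
Using cos(theta2) = (x^2 + y^2 - L1^2 - L2^2) / (2*L1*L2)
x^2 + y^2 = 6^2 + 0 = 36
L1^2 + L2^2 = 9 + 25 = 34
Numerator = 36 - 34 = 2
Denominator = 2*3*5 = 30
cos(theta2) = 2/30 = 1/15

1/15


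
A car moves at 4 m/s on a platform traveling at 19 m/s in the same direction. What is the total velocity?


Given: object velocity = 4 m/s, platform velocity = 19 m/s (same direction)
Using classical velocity addition: v_total = v_object + v_platform
v_total = 4 + 19
v_total = 23 m/s

23 m/s


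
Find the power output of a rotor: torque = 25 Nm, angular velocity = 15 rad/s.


Given: tau = 25 Nm, omega = 15 rad/s
Using P = tau * omega
P = 25 * 15
P = 375 W

375 W


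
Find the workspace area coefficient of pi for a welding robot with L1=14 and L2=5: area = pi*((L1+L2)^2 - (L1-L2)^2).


Given: L1 = 14, L2 = 5
(L1+L2)^2 = (19)^2 = 361
(L1-L2)^2 = (9)^2 = 81
Difference = 361 - 81 = 280
This equals 4*L1*L2 = 4*14*5 = 280
Workspace area = 280*pi

280


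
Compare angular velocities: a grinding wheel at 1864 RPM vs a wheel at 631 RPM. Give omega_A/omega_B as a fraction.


Given: RPM_A = 1864, RPM_B = 631
omega = 2*pi*RPM/60, so omega_A/omega_B = RPM_A / RPM_B
omega_A/omega_B = 1864 / 631
omega_A/omega_B = 1864/631

1864/631


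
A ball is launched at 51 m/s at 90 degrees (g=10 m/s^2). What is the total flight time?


Given: v0 = 51 m/s, theta = 90 deg, g = 10 m/s^2
sin(90) = 1
Using T = 2*v0*sin(theta) / g
T = 2*51*1 / 10
T = 102 / 10
T = 51/5 s

51/5 s


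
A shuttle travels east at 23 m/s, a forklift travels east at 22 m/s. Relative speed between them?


Given: v_A = 23 m/s east, v_B = 22 m/s east
Both move in the same direction; relative speed = |v_A - v_B|
|23 - 22| = |1|
= 1 m/s

1 m/s


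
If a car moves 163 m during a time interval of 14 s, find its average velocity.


Given: distance d = 163 m, time t = 14 s
Using v = d / t
v = 163 / 14
v = 163/14 m/s

163/14 m/s


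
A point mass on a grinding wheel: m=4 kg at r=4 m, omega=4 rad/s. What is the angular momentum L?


Given: m = 4 kg, r = 4 m, omega = 4 rad/s
For a point mass: I = m*r^2
I = 4*4^2 = 4*16 = 64
L = I*omega = 64*4
L = 256 kg*m^2/s

256 kg*m^2/s


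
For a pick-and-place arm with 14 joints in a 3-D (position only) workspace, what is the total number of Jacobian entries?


Given: task space dimension = 3, joints = 14
Jacobian is a 3 x 14 matrix
Total entries = rows * columns
Total = 3 * 14
Total = 42

42


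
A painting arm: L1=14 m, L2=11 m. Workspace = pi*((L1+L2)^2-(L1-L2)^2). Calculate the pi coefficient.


Given: L1 = 14, L2 = 11
(L1+L2)^2 = (25)^2 = 625
(L1-L2)^2 = (3)^2 = 9
Difference = 625 - 9 = 616
This equals 4*L1*L2 = 4*14*11 = 616
Workspace area = 616*pi

616


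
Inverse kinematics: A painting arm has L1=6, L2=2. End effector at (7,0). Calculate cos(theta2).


Given: L1 = 6, L2 = 2, target (x, y) = (7, 0)
Using cos(theta2) = (x^2 + y^2 - L1^2 - L2^2) / (2*L1*L2)
x^2 + y^2 = 7^2 + 0 = 49
L1^2 + L2^2 = 36 + 4 = 40
Numerator = 49 - 40 = 9
Denominator = 2*6*2 = 24
cos(theta2) = 9/24 = 3/8

3/8


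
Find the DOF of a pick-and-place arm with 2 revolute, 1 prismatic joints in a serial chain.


Given: serial robot with 2 revolute, 1 prismatic joints
DOF contribution per joint type: revolute=1, prismatic=1, spherical=3, fixed=0
DOF = 2*1 + 1*1
DOF = 3

3


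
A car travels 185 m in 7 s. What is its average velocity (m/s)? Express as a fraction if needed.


Given: distance d = 185 m, time t = 7 s
Using v = d / t
v = 185 / 7
v = 185/7 m/s

185/7 m/s


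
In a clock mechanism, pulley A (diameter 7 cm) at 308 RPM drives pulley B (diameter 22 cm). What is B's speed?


Given: D1 = 7 cm, w1 = 308 RPM, D2 = 22 cm
Using D1*w1 = D2*w2
w2 = D1*w1 / D2
w2 = 7*308 / 22
w2 = 2156 / 22
w2 = 98 RPM

98 RPM


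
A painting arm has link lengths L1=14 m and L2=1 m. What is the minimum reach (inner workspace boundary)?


Given: L1 = 14 m, L2 = 1 m
For a 2-link planar arm, min reach = |L1 - L2| (second link folded back)
Min reach = |14 - 1|
Min reach = 13 m

13 m


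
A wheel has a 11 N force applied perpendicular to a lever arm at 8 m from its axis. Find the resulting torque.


Given: F = 11 N, r = 8 m, angle = 90 deg (perpendicular)
Using tau = F * r * sin(90)
sin(90) = 1
tau = 11 * 8 * 1
tau = 88 Nm

88 Nm


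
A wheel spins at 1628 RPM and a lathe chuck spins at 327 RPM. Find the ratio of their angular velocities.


Given: RPM_A = 1628, RPM_B = 327
omega = 2*pi*RPM/60, so omega_A/omega_B = RPM_A / RPM_B
omega_A/omega_B = 1628 / 327
omega_A/omega_B = 1628/327

1628/327


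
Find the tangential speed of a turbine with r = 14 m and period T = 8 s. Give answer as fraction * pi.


Given: radius r = 14 m, period T = 8 s
Using v = 2*pi*r / T
v = 2*pi*14 / 8
v = 28*pi / 8
v = 7/2*pi m/s

7/2*pi m/s


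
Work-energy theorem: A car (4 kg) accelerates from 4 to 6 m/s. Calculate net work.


Given: m = 4 kg, v0 = 4 m/s, v = 6 m/s
Using W = (1/2)*m*(v^2 - v0^2)
v^2 = 6^2 = 36
v0^2 = 4^2 = 16
v^2 - v0^2 = 36 - 16 = 20
W = (1/2)*4*20 = 40 J

40 J


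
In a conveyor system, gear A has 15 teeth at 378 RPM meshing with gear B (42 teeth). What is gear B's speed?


Given: N1 = 15 teeth, w1 = 378 RPM, N2 = 42 teeth
Using N1*w1 = N2*w2
w2 = N1*w1 / N2
w2 = 15*378 / 42
w2 = 5670 / 42
w2 = 135 RPM

135 RPM


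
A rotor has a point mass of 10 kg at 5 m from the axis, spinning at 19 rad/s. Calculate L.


Given: m = 10 kg, r = 5 m, omega = 19 rad/s
For a point mass: I = m*r^2
I = 10*5^2 = 10*25 = 250
L = I*omega = 250*19
L = 4750 kg*m^2/s

4750 kg*m^2/s


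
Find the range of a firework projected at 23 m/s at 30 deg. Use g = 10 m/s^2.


Given: v0 = 23 m/s, theta = 30 deg, g = 10 m/s^2
sin(2*30) = sin(60) = sqrt(3)/2
Using R = v0^2 * sin(2*theta) / g
R = 23^2 * (sqrt(3)/2) / 10
R = 529 * sqrt(3) / 20
R = 529/20*sqrt(3) m

529/20*sqrt(3) m


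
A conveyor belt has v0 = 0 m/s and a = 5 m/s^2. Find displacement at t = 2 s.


Given: v0 = 0 m/s, a = 5 m/s^2, t = 2 s
Using s = v0*t + (1/2)*a*t^2
s = 0*2 + (1/2)*5*2^2
s = 0 + (1/2)*20
s = 0 + 10
s = 10

10 m


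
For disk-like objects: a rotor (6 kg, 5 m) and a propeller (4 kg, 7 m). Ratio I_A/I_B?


Given: M1=6 kg, R1=5 m, M2=4 kg, R2=7 m
For a disk: I = (1/2)*M*R^2, so I_A/I_B = (M1*R1^2)/(M2*R2^2)
M1*R1^2 = 6*25 = 150
M2*R2^2 = 4*49 = 196
I_A/I_B = 150/196 = 75/98

75/98


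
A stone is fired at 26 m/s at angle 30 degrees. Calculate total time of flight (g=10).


Given: v0 = 26 m/s, theta = 30 deg, g = 10 m/s^2
sin(30) = 1/2
Using T = 2*v0*sin(theta) / g
T = 2*26*1/2 / 10
T = 26 / 10
T = 13/5 s

13/5 s


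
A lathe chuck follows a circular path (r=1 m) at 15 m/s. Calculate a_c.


Given: v = 15 m/s, r = 1 m
Using a_c = v^2 / r
a_c = 15^2 / 1
a_c = 225 / 1
a_c = 225 m/s^2

225 m/s^2


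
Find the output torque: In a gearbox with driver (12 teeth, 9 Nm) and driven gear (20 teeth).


Given: N1 = 12, N2 = 20, T1 = 9 Nm
Using T2/T1 = N2/N1
T2 = T1 * N2 / N1
T2 = 9 * 20 / 12
T2 = 180 / 12
T2 = 15 Nm

15 Nm


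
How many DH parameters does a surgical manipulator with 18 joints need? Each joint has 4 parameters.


Given: 18 joints, 4 DH parameters per joint (d, theta, a, alpha)
Total DH parameters = number_of_joints * 4
Total = 18 * 4
Total = 72

72


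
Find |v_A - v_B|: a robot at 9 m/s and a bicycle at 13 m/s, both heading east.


Given: v_A = 9 m/s east, v_B = 13 m/s east
Both move in the same direction; relative speed = |v_A - v_B|
|9 - 13| = |-4|
= 4 m/s

4 m/s


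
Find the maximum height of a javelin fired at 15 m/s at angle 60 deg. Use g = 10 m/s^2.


Given: v0 = 15 m/s, theta = 60 deg, g = 10 m/s^2
sin^2(60) = 3/4
Using H = v0^2 * sin^2(theta) / (2*g)
H = 15^2 * 3/4 / (2*10)
H = 225 * 3/4 / 20
H = 675/4 / 20
H = 135/16 m

135/16 m


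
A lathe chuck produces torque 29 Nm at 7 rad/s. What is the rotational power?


Given: tau = 29 Nm, omega = 7 rad/s
Using P = tau * omega
P = 29 * 7
P = 203 W

203 W


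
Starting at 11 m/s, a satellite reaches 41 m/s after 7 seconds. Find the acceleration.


Given: initial velocity v0 = 11 m/s, final velocity v = 41 m/s, time t = 7 s
Using a = (v - v0) / t
a = (41 - 11) / 7
a = 30 / 7
a = 30/7 m/s^2

30/7 m/s^2


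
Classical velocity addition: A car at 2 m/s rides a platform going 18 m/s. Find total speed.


Given: object velocity = 2 m/s, platform velocity = 18 m/s (same direction)
Using classical velocity addition: v_total = v_object + v_platform
v_total = 2 + 18
v_total = 20 m/s

20 m/s


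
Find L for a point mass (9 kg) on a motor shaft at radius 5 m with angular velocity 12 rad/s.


Given: m = 9 kg, r = 5 m, omega = 12 rad/s
For a point mass: I = m*r^2
I = 9*5^2 = 9*25 = 225
L = I*omega = 225*12
L = 2700 kg*m^2/s

2700 kg*m^2/s


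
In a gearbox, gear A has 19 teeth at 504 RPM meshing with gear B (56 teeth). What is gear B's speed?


Given: N1 = 19 teeth, w1 = 504 RPM, N2 = 56 teeth
Using N1*w1 = N2*w2
w2 = N1*w1 / N2
w2 = 19*504 / 56
w2 = 9576 / 56
w2 = 171 RPM

171 RPM


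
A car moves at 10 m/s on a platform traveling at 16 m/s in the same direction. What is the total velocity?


Given: object velocity = 10 m/s, platform velocity = 16 m/s (same direction)
Using classical velocity addition: v_total = v_object + v_platform
v_total = 10 + 16
v_total = 26 m/s

26 m/s


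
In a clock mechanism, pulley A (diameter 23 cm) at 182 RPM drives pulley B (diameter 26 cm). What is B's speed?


Given: D1 = 23 cm, w1 = 182 RPM, D2 = 26 cm
Using D1*w1 = D2*w2
w2 = D1*w1 / D2
w2 = 23*182 / 26
w2 = 4186 / 26
w2 = 161 RPM

161 RPM


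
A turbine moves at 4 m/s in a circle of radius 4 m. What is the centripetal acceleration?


Given: v = 4 m/s, r = 4 m
Using a_c = v^2 / r
a_c = 4^2 / 4
a_c = 16 / 4
a_c = 4 m/s^2

4 m/s^2


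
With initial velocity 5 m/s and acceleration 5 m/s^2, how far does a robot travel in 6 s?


Given: v0 = 5 m/s, a = 5 m/s^2, t = 6 s
Using s = v0*t + (1/2)*a*t^2
s = 5*6 + (1/2)*5*6^2
s = 30 + (1/2)*180
s = 30 + 90
s = 120

120 m


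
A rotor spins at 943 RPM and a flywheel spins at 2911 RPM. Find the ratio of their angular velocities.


Given: RPM_A = 943, RPM_B = 2911
omega = 2*pi*RPM/60, so omega_A/omega_B = RPM_A / RPM_B
omega_A/omega_B = 943 / 2911
omega_A/omega_B = 23/71

23/71


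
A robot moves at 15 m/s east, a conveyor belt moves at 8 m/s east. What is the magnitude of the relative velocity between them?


Given: v_A = 15 m/s east, v_B = 8 m/s east
Both move in the same direction; relative speed = |v_A - v_B|
|15 - 8| = |7|
= 7 m/s

7 m/s


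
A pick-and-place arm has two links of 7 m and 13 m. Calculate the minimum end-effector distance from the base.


Given: L1 = 7 m, L2 = 13 m
For a 2-link planar arm, min reach = |L1 - L2| (second link folded back)
Min reach = |7 - 13|
Min reach = 6 m

6 m


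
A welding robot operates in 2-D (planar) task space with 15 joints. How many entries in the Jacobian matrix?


Given: task space dimension = 2, joints = 15
Jacobian is a 2 x 15 matrix
Total entries = rows * columns
Total = 2 * 15
Total = 30

30


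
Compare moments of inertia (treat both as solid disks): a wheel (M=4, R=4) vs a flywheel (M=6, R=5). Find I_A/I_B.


Given: M1=4 kg, R1=4 m, M2=6 kg, R2=5 m
For a disk: I = (1/2)*M*R^2, so I_A/I_B = (M1*R1^2)/(M2*R2^2)
M1*R1^2 = 4*16 = 64
M2*R2^2 = 6*25 = 150
I_A/I_B = 64/150 = 32/75

32/75


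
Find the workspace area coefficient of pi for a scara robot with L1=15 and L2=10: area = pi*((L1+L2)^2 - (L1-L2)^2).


Given: L1 = 15, L2 = 10
(L1+L2)^2 = (25)^2 = 625
(L1-L2)^2 = (5)^2 = 25
Difference = 625 - 25 = 600
This equals 4*L1*L2 = 4*15*10 = 600
Workspace area = 600*pi

600


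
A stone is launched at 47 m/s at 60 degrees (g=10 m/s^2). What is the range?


Given: v0 = 47 m/s, theta = 60 deg, g = 10 m/s^2
sin(2*60) = sin(120) = sqrt(3)/2
Using R = v0^2 * sin(2*theta) / g
R = 47^2 * (sqrt(3)/2) / 10
R = 2209 * sqrt(3) / 20
R = 2209/20*sqrt(3) m

2209/20*sqrt(3) m


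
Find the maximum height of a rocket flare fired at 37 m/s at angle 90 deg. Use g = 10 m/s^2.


Given: v0 = 37 m/s, theta = 90 deg, g = 10 m/s^2
sin^2(90) = 1
Using H = v0^2 * sin^2(theta) / (2*g)
H = 37^2 * 1 / (2*10)
H = 1369 * 1 / 20
H = 1369 / 20
H = 1369/20 m

1369/20 m


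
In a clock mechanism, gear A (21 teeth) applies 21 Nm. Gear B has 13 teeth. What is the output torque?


Given: N1 = 21, N2 = 13, T1 = 21 Nm
Using T2/T1 = N2/N1
T2 = T1 * N2 / N1
T2 = 21 * 13 / 21
T2 = 273 / 21
T2 = 13 Nm

13 Nm


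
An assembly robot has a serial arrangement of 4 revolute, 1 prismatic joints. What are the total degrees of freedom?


Given: serial robot with 4 revolute, 1 prismatic joints
DOF contribution per joint type: revolute=1, prismatic=1, spherical=3, fixed=0
DOF = 4*1 + 1*1
DOF = 5

5


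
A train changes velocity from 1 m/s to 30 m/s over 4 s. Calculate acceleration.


Given: initial velocity v0 = 1 m/s, final velocity v = 30 m/s, time t = 4 s
Using a = (v - v0) / t
a = (30 - 1) / 4
a = 29 / 4
a = 29/4 m/s^2

29/4 m/s^2


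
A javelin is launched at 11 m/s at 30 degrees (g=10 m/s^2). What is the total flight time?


Given: v0 = 11 m/s, theta = 30 deg, g = 10 m/s^2
sin(30) = 1/2
Using T = 2*v0*sin(theta) / g
T = 2*11*1/2 / 10
T = 11 / 10
T = 11/10 s

11/10 s


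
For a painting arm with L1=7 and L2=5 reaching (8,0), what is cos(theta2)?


Given: L1 = 7, L2 = 5, target (x, y) = (8, 0)
Using cos(theta2) = (x^2 + y^2 - L1^2 - L2^2) / (2*L1*L2)
x^2 + y^2 = 8^2 + 0 = 64
L1^2 + L2^2 = 49 + 25 = 74
Numerator = 64 - 74 = -10
Denominator = 2*7*5 = 70
cos(theta2) = -10/70 = -1/7

-1/7


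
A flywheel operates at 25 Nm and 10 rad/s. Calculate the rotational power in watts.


Given: tau = 25 Nm, omega = 10 rad/s
Using P = tau * omega
P = 25 * 10
P = 250 W

250 W


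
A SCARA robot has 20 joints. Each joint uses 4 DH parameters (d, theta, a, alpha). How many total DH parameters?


Given: 20 joints, 4 DH parameters per joint (d, theta, a, alpha)
Total DH parameters = number_of_joints * 4
Total = 20 * 4
Total = 80

80


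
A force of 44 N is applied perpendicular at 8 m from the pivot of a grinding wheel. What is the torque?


Given: F = 44 N, r = 8 m, angle = 90 deg (perpendicular)
Using tau = F * r * sin(90)
sin(90) = 1
tau = 44 * 8 * 1
tau = 352 Nm

352 Nm


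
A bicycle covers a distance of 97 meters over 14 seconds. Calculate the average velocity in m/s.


Given: distance d = 97 m, time t = 14 s
Using v = d / t
v = 97 / 14
v = 97/14 m/s

97/14 m/s


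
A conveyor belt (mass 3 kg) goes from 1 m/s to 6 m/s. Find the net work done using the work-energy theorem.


Given: m = 3 kg, v0 = 1 m/s, v = 6 m/s
Using W = (1/2)*m*(v^2 - v0^2)
v^2 = 6^2 = 36
v0^2 = 1^2 = 1
v^2 - v0^2 = 36 - 1 = 35
W = (1/2)*3*35 = 105/2 J

105/2 J


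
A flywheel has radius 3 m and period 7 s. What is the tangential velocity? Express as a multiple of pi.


Given: radius r = 3 m, period T = 7 s
Using v = 2*pi*r / T
v = 2*pi*3 / 7
v = 6*pi / 7
v = 6/7*pi m/s

6/7*pi m/s


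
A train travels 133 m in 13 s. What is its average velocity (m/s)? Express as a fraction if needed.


Given: distance d = 133 m, time t = 13 s
Using v = d / t
v = 133 / 13
v = 133/13 m/s

133/13 m/s


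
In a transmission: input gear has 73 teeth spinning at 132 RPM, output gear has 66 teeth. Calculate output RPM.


Given: N1 = 73 teeth, w1 = 132 RPM, N2 = 66 teeth
Using N1*w1 = N2*w2
w2 = N1*w1 / N2
w2 = 73*132 / 66
w2 = 9636 / 66
w2 = 146 RPM

146 RPM


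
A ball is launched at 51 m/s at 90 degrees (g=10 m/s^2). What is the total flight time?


Given: v0 = 51 m/s, theta = 90 deg, g = 10 m/s^2
sin(90) = 1
Using T = 2*v0*sin(theta) / g
T = 2*51*1 / 10
T = 102 / 10
T = 51/5 s

51/5 s


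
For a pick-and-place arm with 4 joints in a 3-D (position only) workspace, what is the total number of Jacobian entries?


Given: task space dimension = 3, joints = 4
Jacobian is a 3 x 4 matrix
Total entries = rows * columns
Total = 3 * 4
Total = 12

12


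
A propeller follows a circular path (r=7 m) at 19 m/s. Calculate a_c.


Given: v = 19 m/s, r = 7 m
Using a_c = v^2 / r
a_c = 19^2 / 7
a_c = 361 / 7
a_c = 361/7 m/s^2

361/7 m/s^2


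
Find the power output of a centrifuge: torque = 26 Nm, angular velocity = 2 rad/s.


Given: tau = 26 Nm, omega = 2 rad/s
Using P = tau * omega
P = 26 * 2
P = 52 W

52 W


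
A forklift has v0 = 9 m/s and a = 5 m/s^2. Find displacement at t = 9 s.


Given: v0 = 9 m/s, a = 5 m/s^2, t = 9 s
Using s = v0*t + (1/2)*a*t^2
s = 9*9 + (1/2)*5*9^2
s = 81 + (1/2)*405
s = 81 + 405/2
s = 567/2

567/2 m


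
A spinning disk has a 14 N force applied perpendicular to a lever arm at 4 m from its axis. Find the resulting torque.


Given: F = 14 N, r = 4 m, angle = 90 deg (perpendicular)
Using tau = F * r * sin(90)
sin(90) = 1
tau = 14 * 4 * 1
tau = 56 Nm

56 Nm


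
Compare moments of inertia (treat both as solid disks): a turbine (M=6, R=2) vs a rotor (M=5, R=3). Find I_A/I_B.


Given: M1=6 kg, R1=2 m, M2=5 kg, R2=3 m
For a disk: I = (1/2)*M*R^2, so I_A/I_B = (M1*R1^2)/(M2*R2^2)
M1*R1^2 = 6*4 = 24
M2*R2^2 = 5*9 = 45
I_A/I_B = 24/45 = 8/15

8/15


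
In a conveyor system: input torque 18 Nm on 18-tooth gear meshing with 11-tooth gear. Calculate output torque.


Given: N1 = 18, N2 = 11, T1 = 18 Nm
Using T2/T1 = N2/N1
T2 = T1 * N2 / N1
T2 = 18 * 11 / 18
T2 = 198 / 18
T2 = 11 Nm

11 Nm


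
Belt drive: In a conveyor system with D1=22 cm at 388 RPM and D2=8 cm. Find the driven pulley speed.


Given: D1 = 22 cm, w1 = 388 RPM, D2 = 8 cm
Using D1*w1 = D2*w2
w2 = D1*w1 / D2
w2 = 22*388 / 8
w2 = 8536 / 8
w2 = 1067 RPM

1067 RPM


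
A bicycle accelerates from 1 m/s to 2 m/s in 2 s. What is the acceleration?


Given: initial velocity v0 = 1 m/s, final velocity v = 2 m/s, time t = 2 s
Using a = (v - v0) / t
a = (2 - 1) / 2
a = 1 / 2
a = 1/2 m/s^2

1/2 m/s^2


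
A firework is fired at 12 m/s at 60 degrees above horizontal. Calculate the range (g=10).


Given: v0 = 12 m/s, theta = 60 deg, g = 10 m/s^2
sin(2*60) = sin(120) = sqrt(3)/2
Using R = v0^2 * sin(2*theta) / g
R = 12^2 * (sqrt(3)/2) / 10
R = 144 * sqrt(3) / 20
R = 36/5*sqrt(3) m

36/5*sqrt(3) m


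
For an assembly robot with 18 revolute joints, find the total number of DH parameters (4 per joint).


Given: 18 joints, 4 DH parameters per joint (d, theta, a, alpha)
Total DH parameters = number_of_joints * 4
Total = 18 * 4
Total = 72

72


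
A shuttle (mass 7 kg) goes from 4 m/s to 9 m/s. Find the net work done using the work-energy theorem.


Given: m = 7 kg, v0 = 4 m/s, v = 9 m/s
Using W = (1/2)*m*(v^2 - v0^2)
v^2 = 9^2 = 81
v0^2 = 4^2 = 16
v^2 - v0^2 = 81 - 16 = 65
W = (1/2)*7*65 = 455/2 J

455/2 J


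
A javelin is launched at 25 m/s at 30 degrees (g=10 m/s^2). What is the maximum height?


Given: v0 = 25 m/s, theta = 30 deg, g = 10 m/s^2
sin^2(30) = 1/4
Using H = v0^2 * sin^2(theta) / (2*g)
H = 25^2 * 1/4 / (2*10)
H = 625 * 1/4 / 20
H = 625/4 / 20
H = 125/16 m

125/16 m


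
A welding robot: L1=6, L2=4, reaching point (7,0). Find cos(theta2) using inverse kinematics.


Given: L1 = 6, L2 = 4, target (x, y) = (7, 0)
Using cos(theta2) = (x^2 + y^2 - L1^2 - L2^2) / (2*L1*L2)
x^2 + y^2 = 7^2 + 0 = 49
L1^2 + L2^2 = 36 + 16 = 52
Numerator = 49 - 52 = -3
Denominator = 2*6*4 = 48
cos(theta2) = -3/48 = -1/16

-1/16


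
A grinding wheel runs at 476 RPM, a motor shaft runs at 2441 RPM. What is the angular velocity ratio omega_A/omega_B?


Given: RPM_A = 476, RPM_B = 2441
omega = 2*pi*RPM/60, so omega_A/omega_B = RPM_A / RPM_B
omega_A/omega_B = 476 / 2441
omega_A/omega_B = 476/2441

476/2441


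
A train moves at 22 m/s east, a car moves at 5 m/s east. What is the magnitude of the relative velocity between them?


Given: v_A = 22 m/s east, v_B = 5 m/s east
Both move in the same direction; relative speed = |v_A - v_B|
|22 - 5| = |17|
= 17 m/s

17 m/s


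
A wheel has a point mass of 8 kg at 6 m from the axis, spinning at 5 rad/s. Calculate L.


Given: m = 8 kg, r = 6 m, omega = 5 rad/s
For a point mass: I = m*r^2
I = 8*6^2 = 8*36 = 288
L = I*omega = 288*5
L = 1440 kg*m^2/s

1440 kg*m^2/s


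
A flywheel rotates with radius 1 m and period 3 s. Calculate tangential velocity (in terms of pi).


Given: radius r = 1 m, period T = 3 s
Using v = 2*pi*r / T
v = 2*pi*1 / 3
v = 2*pi / 3
v = 2/3*pi m/s

2/3*pi m/s


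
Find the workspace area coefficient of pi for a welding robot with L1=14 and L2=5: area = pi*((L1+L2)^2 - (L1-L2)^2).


Given: L1 = 14, L2 = 5
(L1+L2)^2 = (19)^2 = 361
(L1-L2)^2 = (9)^2 = 81
Difference = 361 - 81 = 280
This equals 4*L1*L2 = 4*14*5 = 280
Workspace area = 280*pi

280


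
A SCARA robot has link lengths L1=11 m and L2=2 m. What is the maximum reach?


Given: L1 = 11 m, L2 = 2 m
For a 2-link planar arm, max reach = L1 + L2 (fully extended)
Max reach = 11 + 2
Max reach = 13 m

13 m


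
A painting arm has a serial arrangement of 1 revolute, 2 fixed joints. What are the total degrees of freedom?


Given: serial robot with 1 revolute, 2 fixed joints
DOF contribution per joint type: revolute=1, prismatic=1, spherical=3, fixed=0
DOF = 1*1 + 2*0
DOF = 1

1


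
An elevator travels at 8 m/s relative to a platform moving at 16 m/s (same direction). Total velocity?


Given: object velocity = 8 m/s, platform velocity = 16 m/s (same direction)
Using classical velocity addition: v_total = v_object + v_platform
v_total = 8 + 16
v_total = 24 m/s

24 m/s


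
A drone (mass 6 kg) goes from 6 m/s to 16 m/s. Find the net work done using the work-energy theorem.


Given: m = 6 kg, v0 = 6 m/s, v = 16 m/s
Using W = (1/2)*m*(v^2 - v0^2)
v^2 = 16^2 = 256
v0^2 = 6^2 = 36
v^2 - v0^2 = 256 - 36 = 220
W = (1/2)*6*220 = 660 J

660 J


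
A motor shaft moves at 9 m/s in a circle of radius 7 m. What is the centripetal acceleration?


Given: v = 9 m/s, r = 7 m
Using a_c = v^2 / r
a_c = 9^2 / 7
a_c = 81 / 7
a_c = 81/7 m/s^2

81/7 m/s^2


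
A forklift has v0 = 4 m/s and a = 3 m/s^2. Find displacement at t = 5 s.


Given: v0 = 4 m/s, a = 3 m/s^2, t = 5 s
Using s = v0*t + (1/2)*a*t^2
s = 4*5 + (1/2)*3*5^2
s = 20 + (1/2)*75
s = 20 + 75/2
s = 115/2

115/2 m


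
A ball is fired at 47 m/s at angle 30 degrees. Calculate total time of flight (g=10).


Given: v0 = 47 m/s, theta = 30 deg, g = 10 m/s^2
sin(30) = 1/2
Using T = 2*v0*sin(theta) / g
T = 2*47*1/2 / 10
T = 47 / 10
T = 47/10 s

47/10 s


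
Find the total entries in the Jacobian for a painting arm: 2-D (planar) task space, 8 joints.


Given: task space dimension = 2, joints = 8
Jacobian is a 2 x 8 matrix
Total entries = rows * columns
Total = 2 * 8
Total = 16

16


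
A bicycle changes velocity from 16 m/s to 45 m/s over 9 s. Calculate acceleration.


Given: initial velocity v0 = 16 m/s, final velocity v = 45 m/s, time t = 9 s
Using a = (v - v0) / t
a = (45 - 16) / 9
a = 29 / 9
a = 29/9 m/s^2

29/9 m/s^2


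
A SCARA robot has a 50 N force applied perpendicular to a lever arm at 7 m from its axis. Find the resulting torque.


Given: F = 50 N, r = 7 m, angle = 90 deg (perpendicular)
Using tau = F * r * sin(90)
sin(90) = 1
tau = 50 * 7 * 1
tau = 350 Nm

350 Nm


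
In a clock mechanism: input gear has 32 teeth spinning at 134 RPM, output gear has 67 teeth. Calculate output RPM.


Given: N1 = 32 teeth, w1 = 134 RPM, N2 = 67 teeth
Using N1*w1 = N2*w2
w2 = N1*w1 / N2
w2 = 32*134 / 67
w2 = 4288 / 67
w2 = 64 RPM

64 RPM


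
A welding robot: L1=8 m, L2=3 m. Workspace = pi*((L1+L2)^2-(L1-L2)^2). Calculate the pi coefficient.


Given: L1 = 8, L2 = 3
(L1+L2)^2 = (11)^2 = 121
(L1-L2)^2 = (5)^2 = 25
Difference = 121 - 25 = 96
This equals 4*L1*L2 = 4*8*3 = 96
Workspace area = 96*pi

96


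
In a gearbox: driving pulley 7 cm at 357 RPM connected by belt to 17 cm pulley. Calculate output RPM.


Given: D1 = 7 cm, w1 = 357 RPM, D2 = 17 cm
Using D1*w1 = D2*w2
w2 = D1*w1 / D2
w2 = 7*357 / 17
w2 = 2499 / 17
w2 = 147 RPM

147 RPM


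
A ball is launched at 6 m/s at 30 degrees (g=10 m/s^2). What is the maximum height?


Given: v0 = 6 m/s, theta = 30 deg, g = 10 m/s^2
sin^2(30) = 1/4
Using H = v0^2 * sin^2(theta) / (2*g)
H = 6^2 * 1/4 / (2*10)
H = 36 * 1/4 / 20
H = 9 / 20
H = 9/20 m

9/20 m


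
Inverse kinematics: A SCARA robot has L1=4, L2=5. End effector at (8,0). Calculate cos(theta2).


Given: L1 = 4, L2 = 5, target (x, y) = (8, 0)
Using cos(theta2) = (x^2 + y^2 - L1^2 - L2^2) / (2*L1*L2)
x^2 + y^2 = 8^2 + 0 = 64
L1^2 + L2^2 = 16 + 25 = 41
Numerator = 64 - 41 = 23
Denominator = 2*4*5 = 40
cos(theta2) = 23/40 = 23/40

23/40


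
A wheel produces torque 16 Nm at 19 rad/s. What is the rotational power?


Given: tau = 16 Nm, omega = 19 rad/s
Using P = tau * omega
P = 16 * 19
P = 304 W

304 W


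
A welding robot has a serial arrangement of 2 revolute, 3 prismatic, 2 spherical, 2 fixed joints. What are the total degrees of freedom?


Given: serial robot with 2 revolute, 3 prismatic, 2 spherical, 2 fixed joints
DOF contribution per joint type: revolute=1, prismatic=1, spherical=3, fixed=0
DOF = 2*1 + 3*1 + 2*3 + 2*0
DOF = 11

11


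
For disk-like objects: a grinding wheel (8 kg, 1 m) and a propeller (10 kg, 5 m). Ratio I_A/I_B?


Given: M1=8 kg, R1=1 m, M2=10 kg, R2=5 m
For a disk: I = (1/2)*M*R^2, so I_A/I_B = (M1*R1^2)/(M2*R2^2)
M1*R1^2 = 8*1 = 8
M2*R2^2 = 10*25 = 250
I_A/I_B = 8/250 = 4/125

4/125


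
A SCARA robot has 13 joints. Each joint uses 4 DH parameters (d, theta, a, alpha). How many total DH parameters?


Given: 13 joints, 4 DH parameters per joint (d, theta, a, alpha)
Total DH parameters = number_of_joints * 4
Total = 13 * 4
Total = 52

52


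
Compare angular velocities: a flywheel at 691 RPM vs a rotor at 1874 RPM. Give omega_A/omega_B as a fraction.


Given: RPM_A = 691, RPM_B = 1874
omega = 2*pi*RPM/60, so omega_A/omega_B = RPM_A / RPM_B
omega_A/omega_B = 691 / 1874
omega_A/omega_B = 691/1874

691/1874


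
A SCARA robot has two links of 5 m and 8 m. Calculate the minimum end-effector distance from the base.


Given: L1 = 5 m, L2 = 8 m
For a 2-link planar arm, min reach = |L1 - L2| (second link folded back)
Min reach = |5 - 8|
Min reach = 3 m

3 m


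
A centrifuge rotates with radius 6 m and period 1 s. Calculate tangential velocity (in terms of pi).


Given: radius r = 6 m, period T = 1 s
Using v = 2*pi*r / T
v = 2*pi*6 / 1
v = 12*pi / 1
v = 12*pi m/s

12*pi m/s


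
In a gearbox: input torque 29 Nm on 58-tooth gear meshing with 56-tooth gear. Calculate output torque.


Given: N1 = 58, N2 = 56, T1 = 29 Nm
Using T2/T1 = N2/N1
T2 = T1 * N2 / N1
T2 = 29 * 56 / 58
T2 = 1624 / 58
T2 = 28 Nm

28 Nm


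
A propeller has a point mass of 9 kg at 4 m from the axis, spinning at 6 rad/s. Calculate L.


Given: m = 9 kg, r = 4 m, omega = 6 rad/s
For a point mass: I = m*r^2
I = 9*4^2 = 9*16 = 144
L = I*omega = 144*6
L = 864 kg*m^2/s

864 kg*m^2/s


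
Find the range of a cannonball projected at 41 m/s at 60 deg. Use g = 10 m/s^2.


Given: v0 = 41 m/s, theta = 60 deg, g = 10 m/s^2
sin(2*60) = sin(120) = sqrt(3)/2
Using R = v0^2 * sin(2*theta) / g
R = 41^2 * (sqrt(3)/2) / 10
R = 1681 * sqrt(3) / 20
R = 1681/20*sqrt(3) m

1681/20*sqrt(3) m


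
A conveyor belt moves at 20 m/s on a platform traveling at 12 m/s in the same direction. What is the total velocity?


Given: object velocity = 20 m/s, platform velocity = 12 m/s (same direction)
Using classical velocity addition: v_total = v_object + v_platform
v_total = 20 + 12
v_total = 32 m/s

32 m/s


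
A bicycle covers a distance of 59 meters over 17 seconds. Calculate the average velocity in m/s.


Given: distance d = 59 m, time t = 17 s
Using v = d / t
v = 59 / 17
v = 59/17 m/s

59/17 m/s


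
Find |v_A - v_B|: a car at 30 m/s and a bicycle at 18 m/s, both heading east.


Given: v_A = 30 m/s east, v_B = 18 m/s east
Both move in the same direction; relative speed = |v_A - v_B|
|30 - 18| = |12|
= 12 m/s

12 m/s


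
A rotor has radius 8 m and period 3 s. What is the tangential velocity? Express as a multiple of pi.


Given: radius r = 8 m, period T = 3 s
Using v = 2*pi*r / T
v = 2*pi*8 / 3
v = 16*pi / 3
v = 16/3*pi m/s

16/3*pi m/s


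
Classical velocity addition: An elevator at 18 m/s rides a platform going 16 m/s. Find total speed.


Given: object velocity = 18 m/s, platform velocity = 16 m/s (same direction)
Using classical velocity addition: v_total = v_object + v_platform
v_total = 18 + 16
v_total = 34 m/s

34 m/s


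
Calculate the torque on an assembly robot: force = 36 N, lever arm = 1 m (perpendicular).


Given: F = 36 N, r = 1 m, angle = 90 deg (perpendicular)
Using tau = F * r * sin(90)
sin(90) = 1
tau = 36 * 1 * 1
tau = 36 Nm

36 Nm


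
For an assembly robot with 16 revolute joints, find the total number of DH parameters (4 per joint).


Given: 16 joints, 4 DH parameters per joint (d, theta, a, alpha)
Total DH parameters = number_of_joints * 4
Total = 16 * 4
Total = 64

64


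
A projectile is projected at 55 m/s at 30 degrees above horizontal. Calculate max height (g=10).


Given: v0 = 55 m/s, theta = 30 deg, g = 10 m/s^2
sin^2(30) = 1/4
Using H = v0^2 * sin^2(theta) / (2*g)
H = 55^2 * 1/4 / (2*10)
H = 3025 * 1/4 / 20
H = 3025/4 / 20
H = 605/16 m

605/16 m


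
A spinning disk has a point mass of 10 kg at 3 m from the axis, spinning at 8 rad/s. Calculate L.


Given: m = 10 kg, r = 3 m, omega = 8 rad/s
For a point mass: I = m*r^2
I = 10*3^2 = 10*9 = 90
L = I*omega = 90*8
L = 720 kg*m^2/s

720 kg*m^2/s


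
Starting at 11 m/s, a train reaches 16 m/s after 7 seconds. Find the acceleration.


Given: initial velocity v0 = 11 m/s, final velocity v = 16 m/s, time t = 7 s
Using a = (v - v0) / t
a = (16 - 11) / 7
a = 5 / 7
a = 5/7 m/s^2

5/7 m/s^2


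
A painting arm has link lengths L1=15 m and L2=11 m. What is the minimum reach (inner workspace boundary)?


Given: L1 = 15 m, L2 = 11 m
For a 2-link planar arm, min reach = |L1 - L2| (second link folded back)
Min reach = |15 - 11|
Min reach = 4 m

4 m


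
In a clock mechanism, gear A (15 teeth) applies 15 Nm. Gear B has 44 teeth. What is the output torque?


Given: N1 = 15, N2 = 44, T1 = 15 Nm
Using T2/T1 = N2/N1
T2 = T1 * N2 / N1
T2 = 15 * 44 / 15
T2 = 660 / 15
T2 = 44 Nm

44 Nm


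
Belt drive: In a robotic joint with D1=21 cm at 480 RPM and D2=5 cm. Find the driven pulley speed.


Given: D1 = 21 cm, w1 = 480 RPM, D2 = 5 cm
Using D1*w1 = D2*w2
w2 = D1*w1 / D2
w2 = 21*480 / 5
w2 = 10080 / 5
w2 = 2016 RPM

2016 RPM


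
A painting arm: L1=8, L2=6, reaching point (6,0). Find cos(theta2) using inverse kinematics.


Given: L1 = 8, L2 = 6, target (x, y) = (6, 0)
Using cos(theta2) = (x^2 + y^2 - L1^2 - L2^2) / (2*L1*L2)
x^2 + y^2 = 6^2 + 0 = 36
L1^2 + L2^2 = 64 + 36 = 100
Numerator = 36 - 100 = -64
Denominator = 2*8*6 = 96
cos(theta2) = -64/96 = -2/3

-2/3


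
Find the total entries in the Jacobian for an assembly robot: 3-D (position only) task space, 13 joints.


Given: task space dimension = 3, joints = 13
Jacobian is a 3 x 13 matrix
Total entries = rows * columns
Total = 3 * 13
Total = 39

39


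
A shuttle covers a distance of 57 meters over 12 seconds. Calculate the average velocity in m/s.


Given: distance d = 57 m, time t = 12 s
Using v = d / t
v = 57 / 12
v = 19/4 m/s

19/4 m/s


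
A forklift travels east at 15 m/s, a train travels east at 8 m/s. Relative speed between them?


Given: v_A = 15 m/s east, v_B = 8 m/s east
Both move in the same direction; relative speed = |v_A - v_B|
|15 - 8| = |7|
= 7 m/s

7 m/s


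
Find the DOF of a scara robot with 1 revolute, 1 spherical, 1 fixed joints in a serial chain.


Given: serial robot with 1 revolute, 1 spherical, 1 fixed joints
DOF contribution per joint type: revolute=1, prismatic=1, spherical=3, fixed=0
DOF = 1*1 + 1*3 + 1*0
DOF = 4

4


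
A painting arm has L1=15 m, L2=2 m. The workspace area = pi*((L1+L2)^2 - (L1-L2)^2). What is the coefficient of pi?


Given: L1 = 15, L2 = 2
(L1+L2)^2 = (17)^2 = 289
(L1-L2)^2 = (13)^2 = 169
Difference = 289 - 169 = 120
This equals 4*L1*L2 = 4*15*2 = 120
Workspace area = 120*pi

120


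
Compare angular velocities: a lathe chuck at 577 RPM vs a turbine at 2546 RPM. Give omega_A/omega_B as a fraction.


Given: RPM_A = 577, RPM_B = 2546
omega = 2*pi*RPM/60, so omega_A/omega_B = RPM_A / RPM_B
omega_A/omega_B = 577 / 2546
omega_A/omega_B = 577/2546

577/2546


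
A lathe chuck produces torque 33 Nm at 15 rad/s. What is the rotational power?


Given: tau = 33 Nm, omega = 15 rad/s
Using P = tau * omega
P = 33 * 15
P = 495 W

495 W


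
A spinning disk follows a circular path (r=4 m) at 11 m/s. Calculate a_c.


Given: v = 11 m/s, r = 4 m
Using a_c = v^2 / r
a_c = 11^2 / 4
a_c = 121 / 4
a_c = 121/4 m/s^2

121/4 m/s^2


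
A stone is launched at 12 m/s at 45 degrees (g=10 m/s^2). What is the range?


Given: v0 = 12 m/s, theta = 45 deg, g = 10 m/s^2
sin(2*45) = sin(90) = 1
Using R = v0^2 * sin(2*theta) / g
R = 12^2 * 1 / 10
R = 144 / 10
R = 72/5 m

72/5 m


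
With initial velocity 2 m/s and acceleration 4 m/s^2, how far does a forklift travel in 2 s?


Given: v0 = 2 m/s, a = 4 m/s^2, t = 2 s
Using s = v0*t + (1/2)*a*t^2
s = 2*2 + (1/2)*4*2^2
s = 4 + (1/2)*16
s = 4 + 8
s = 12

12 m


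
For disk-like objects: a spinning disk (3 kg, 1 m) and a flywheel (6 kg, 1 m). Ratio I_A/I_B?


Given: M1=3 kg, R1=1 m, M2=6 kg, R2=1 m
For a disk: I = (1/2)*M*R^2, so I_A/I_B = (M1*R1^2)/(M2*R2^2)
M1*R1^2 = 3*1 = 3
M2*R2^2 = 6*1 = 6
I_A/I_B = 3/6 = 1/2

1/2


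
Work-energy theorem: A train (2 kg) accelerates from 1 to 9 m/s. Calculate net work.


Given: m = 2 kg, v0 = 1 m/s, v = 9 m/s
Using W = (1/2)*m*(v^2 - v0^2)
v^2 = 9^2 = 81
v0^2 = 1^2 = 1
v^2 - v0^2 = 81 - 1 = 80
W = (1/2)*2*80 = 80 J

80 J


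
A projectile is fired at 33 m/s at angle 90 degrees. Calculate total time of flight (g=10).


Given: v0 = 33 m/s, theta = 90 deg, g = 10 m/s^2
sin(90) = 1
Using T = 2*v0*sin(theta) / g
T = 2*33*1 / 10
T = 66 / 10
T = 33/5 s

33/5 s


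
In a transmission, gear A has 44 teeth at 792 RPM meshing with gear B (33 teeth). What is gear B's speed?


Given: N1 = 44 teeth, w1 = 792 RPM, N2 = 33 teeth
Using N1*w1 = N2*w2
w2 = N1*w1 / N2
w2 = 44*792 / 33
w2 = 34848 / 33
w2 = 1056 RPM

1056 RPM


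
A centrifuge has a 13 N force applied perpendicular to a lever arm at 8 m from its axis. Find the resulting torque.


Given: F = 13 N, r = 8 m, angle = 90 deg (perpendicular)
Using tau = F * r * sin(90)
sin(90) = 1
tau = 13 * 8 * 1
tau = 104 Nm

104 Nm


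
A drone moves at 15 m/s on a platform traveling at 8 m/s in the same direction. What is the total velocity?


Given: object velocity = 15 m/s, platform velocity = 8 m/s (same direction)
Using classical velocity addition: v_total = v_object + v_platform
v_total = 15 + 8
v_total = 23 m/s

23 m/s


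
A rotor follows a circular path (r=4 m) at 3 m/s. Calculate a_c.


Given: v = 3 m/s, r = 4 m
Using a_c = v^2 / r
a_c = 3^2 / 4
a_c = 9 / 4
a_c = 9/4 m/s^2

9/4 m/s^2


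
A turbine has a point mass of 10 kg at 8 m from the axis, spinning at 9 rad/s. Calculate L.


Given: m = 10 kg, r = 8 m, omega = 9 rad/s
For a point mass: I = m*r^2
I = 10*8^2 = 10*64 = 640
L = I*omega = 640*9
L = 5760 kg*m^2/s

5760 kg*m^2/s


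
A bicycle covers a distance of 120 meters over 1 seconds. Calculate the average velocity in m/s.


Given: distance d = 120 m, time t = 1 s
Using v = d / t
v = 120 / 1
v = 120 m/s

120 m/s


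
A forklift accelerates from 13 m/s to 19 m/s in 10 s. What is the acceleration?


Given: initial velocity v0 = 13 m/s, final velocity v = 19 m/s, time t = 10 s
Using a = (v - v0) / t
a = (19 - 13) / 10
a = 6 / 10
a = 3/5 m/s^2

3/5 m/s^2


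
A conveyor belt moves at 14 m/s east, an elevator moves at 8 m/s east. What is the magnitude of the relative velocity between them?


Given: v_A = 14 m/s east, v_B = 8 m/s east
Both move in the same direction; relative speed = |v_A - v_B|
|14 - 8| = |6|
= 6 m/s

6 m/s


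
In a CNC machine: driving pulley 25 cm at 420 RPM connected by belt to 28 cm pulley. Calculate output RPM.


Given: D1 = 25 cm, w1 = 420 RPM, D2 = 28 cm
Using D1*w1 = D2*w2
w2 = D1*w1 / D2
w2 = 25*420 / 28
w2 = 10500 / 28
w2 = 375 RPM

375 RPM


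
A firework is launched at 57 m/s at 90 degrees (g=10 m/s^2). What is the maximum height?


Given: v0 = 57 m/s, theta = 90 deg, g = 10 m/s^2
sin^2(90) = 1
Using H = v0^2 * sin^2(theta) / (2*g)
H = 57^2 * 1 / (2*10)
H = 3249 * 1 / 20
H = 3249 / 20
H = 3249/20 m

3249/20 m


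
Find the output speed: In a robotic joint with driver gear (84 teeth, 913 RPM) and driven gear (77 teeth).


Given: N1 = 84 teeth, w1 = 913 RPM, N2 = 77 teeth
Using N1*w1 = N2*w2
w2 = N1*w1 / N2
w2 = 84*913 / 77
w2 = 76692 / 77
w2 = 996 RPM

996 RPM


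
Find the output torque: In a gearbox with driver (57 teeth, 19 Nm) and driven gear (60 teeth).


Given: N1 = 57, N2 = 60, T1 = 19 Nm
Using T2/T1 = N2/N1
T2 = T1 * N2 / N1
T2 = 19 * 60 / 57
T2 = 1140 / 57
T2 = 20 Nm

20 Nm


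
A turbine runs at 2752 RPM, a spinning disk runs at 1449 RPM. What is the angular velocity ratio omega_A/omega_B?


Given: RPM_A = 2752, RPM_B = 1449
omega = 2*pi*RPM/60, so omega_A/omega_B = RPM_A / RPM_B
omega_A/omega_B = 2752 / 1449
omega_A/omega_B = 2752/1449

2752/1449


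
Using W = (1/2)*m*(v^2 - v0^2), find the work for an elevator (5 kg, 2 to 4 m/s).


Given: m = 5 kg, v0 = 2 m/s, v = 4 m/s
Using W = (1/2)*m*(v^2 - v0^2)
v^2 = 4^2 = 16
v0^2 = 2^2 = 4
v^2 - v0^2 = 16 - 4 = 12
W = (1/2)*5*12 = 30 J

30 J


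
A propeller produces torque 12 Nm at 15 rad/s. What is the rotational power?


Given: tau = 12 Nm, omega = 15 rad/s
Using P = tau * omega
P = 12 * 15
P = 180 W

180 W


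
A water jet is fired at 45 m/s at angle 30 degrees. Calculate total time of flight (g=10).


Given: v0 = 45 m/s, theta = 30 deg, g = 10 m/s^2
sin(30) = 1/2
Using T = 2*v0*sin(theta) / g
T = 2*45*1/2 / 10
T = 45 / 10
T = 9/2 s

9/2 s
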